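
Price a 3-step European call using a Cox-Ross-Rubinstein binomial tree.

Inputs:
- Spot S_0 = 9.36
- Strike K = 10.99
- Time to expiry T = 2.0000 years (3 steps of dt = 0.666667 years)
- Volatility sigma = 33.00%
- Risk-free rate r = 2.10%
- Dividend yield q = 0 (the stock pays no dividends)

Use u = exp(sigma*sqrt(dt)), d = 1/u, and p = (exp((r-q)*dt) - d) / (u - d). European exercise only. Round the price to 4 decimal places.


Answer: Price = V(0,0) = 1.3425

Derivation:
dt = T/N = 0.666667
u = exp(sigma*sqrt(dt)) = 1.309236; d = 1/u = 0.763804
p = (exp((r-q)*dt) - d) / (u - d) = 0.458892
Discount per step: exp(-r*dt) = 0.986098
Stock lattice S(k, i) with i counting down-moves:
  k=0: S(0,0) = 9.3600
  k=1: S(1,0) = 12.2545; S(1,1) = 7.1492
  k=2: S(2,0) = 16.0440; S(2,1) = 9.3600; S(2,2) = 5.4606
  k=3: S(3,0) = 21.0053; S(3,1) = 12.2545; S(3,2) = 7.1492; S(3,3) = 4.1708
Terminal payoffs V(N, i) = max(S_T - K, 0):
  V(3,0) = 10.015345; V(3,1) = 1.264450; V(3,2) = 0.000000; V(3,3) = 0.000000
Backward induction: V(k, i) = exp(-r*dt) * [p * V(k+1, i) + (1-p) * V(k+1, i+1)].
  V(2,0) = exp(-r*dt) * [p*10.015345 + (1-p)*1.264450] = 5.206757
  V(2,1) = exp(-r*dt) * [p*1.264450 + (1-p)*0.000000] = 0.572179
  V(2,2) = exp(-r*dt) * [p*0.000000 + (1-p)*0.000000] = 0.000000
  V(1,0) = exp(-r*dt) * [p*5.206757 + (1-p)*0.572179] = 2.661427
  V(1,1) = exp(-r*dt) * [p*0.572179 + (1-p)*0.000000] = 0.258918
  V(0,0) = exp(-r*dt) * [p*2.661427 + (1-p)*0.258918] = 1.342483


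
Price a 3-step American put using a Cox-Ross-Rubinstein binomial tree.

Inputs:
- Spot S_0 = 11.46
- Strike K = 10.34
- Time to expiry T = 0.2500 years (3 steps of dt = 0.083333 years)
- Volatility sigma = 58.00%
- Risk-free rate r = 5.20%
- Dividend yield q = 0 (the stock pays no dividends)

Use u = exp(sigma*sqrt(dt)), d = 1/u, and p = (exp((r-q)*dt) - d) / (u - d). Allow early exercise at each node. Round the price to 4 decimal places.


dt = T/N = 0.083333
u = exp(sigma*sqrt(dt)) = 1.182264; d = 1/u = 0.845834
p = (exp((r-q)*dt) - d) / (u - d) = 0.471148
Discount per step: exp(-r*dt) = 0.995676
Stock lattice S(k, i) with i counting down-moves:
  k=0: S(0,0) = 11.4600
  k=1: S(1,0) = 13.5487; S(1,1) = 9.6933
  k=2: S(2,0) = 16.0182; S(2,1) = 11.4600; S(2,2) = 8.1989
  k=3: S(3,0) = 18.9378; S(3,1) = 13.5487; S(3,2) = 9.6933; S(3,3) = 6.9349
Terminal payoffs V(N, i) = max(K - S_T, 0):
  V(3,0) = 0.000000; V(3,1) = 0.000000; V(3,2) = 0.646737; V(3,3) = 3.405091
Backward induction: V(k, i) = exp(-r*dt) * [p * V(k+1, i) + (1-p) * V(k+1, i+1)]; then take max(V_cont, immediate exercise) for American.
  V(2,0) = exp(-r*dt) * [p*0.000000 + (1-p)*0.000000] = 0.000000; exercise = 0.000000; V(2,0) = max -> 0.000000
  V(2,1) = exp(-r*dt) * [p*0.000000 + (1-p)*0.646737] = 0.340549; exercise = 0.000000; V(2,1) = max -> 0.340549
  V(2,2) = exp(-r*dt) * [p*0.646737 + (1-p)*3.405091] = 2.096394; exercise = 2.141104; V(2,2) = max -> 2.141104
  V(1,0) = exp(-r*dt) * [p*0.000000 + (1-p)*0.340549] = 0.179321; exercise = 0.000000; V(1,0) = max -> 0.179321
  V(1,1) = exp(-r*dt) * [p*0.340549 + (1-p)*2.141104] = 1.287186; exercise = 0.646737; V(1,1) = max -> 1.287186
  V(0,0) = exp(-r*dt) * [p*0.179321 + (1-p)*1.287186] = 0.761909; exercise = 0.000000; V(0,0) = max -> 0.761909

Answer: Price = V(0,0) = 0.7619


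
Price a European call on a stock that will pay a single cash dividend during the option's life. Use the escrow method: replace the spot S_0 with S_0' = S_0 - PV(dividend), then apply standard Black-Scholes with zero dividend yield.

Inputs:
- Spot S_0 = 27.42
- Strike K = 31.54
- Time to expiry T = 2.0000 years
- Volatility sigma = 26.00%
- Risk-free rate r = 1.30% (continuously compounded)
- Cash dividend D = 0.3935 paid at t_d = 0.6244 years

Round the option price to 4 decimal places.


PV(D) = D * exp(-r * t_d) = 0.3935 * 0.99191566 = 0.39031881
S_0' = S_0 - PV(D) = 27.4200 - 0.39031881 = 27.02968119
d1 = (ln(S_0'/K) + (r + sigma^2/2)*T) / (sigma*sqrt(T)) = -0.16513939
d2 = d1 - sigma*sqrt(T) = -0.53283492
exp(-rT) = 0.97433509
N(d1) = 0.43441713; N(d2) = 0.29707393
C = S_0' * N(d1) - K * exp(-rT) * N(d2) = 27.02968119 * 0.43441713 - 31.5400 * 0.97433509 * 0.29707393 = 2.6129

Answer: Price = 2.6129


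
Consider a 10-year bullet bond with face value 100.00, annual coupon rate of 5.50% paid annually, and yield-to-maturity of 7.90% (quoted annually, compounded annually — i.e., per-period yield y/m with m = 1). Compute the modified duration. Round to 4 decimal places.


Coupon per period c = face * coupon_rate / m = 5.500000
Periods per year m = 1; per-period yield y/m = 0.079000
Number of cashflows N = 10
Cashflows (t years, CF_t, discount factor 1/(1+y/m)^(m*t), PV):
  t = 1.0000: CF_t = 5.500000, DF = 0.926784, PV = 5.097312
  t = 2.0000: CF_t = 5.500000, DF = 0.858929, PV = 4.724108
  t = 3.0000: CF_t = 5.500000, DF = 0.796041, PV = 4.378228
  t = 4.0000: CF_t = 5.500000, DF = 0.737758, PV = 4.057672
  t = 5.0000: CF_t = 5.500000, DF = 0.683743, PV = 3.760585
  t = 6.0000: CF_t = 5.500000, DF = 0.633682, PV = 3.485251
  t = 7.0000: CF_t = 5.500000, DF = 0.587286, PV = 3.230075
  t = 8.0000: CF_t = 5.500000, DF = 0.544288, PV = 2.993582
  t = 9.0000: CF_t = 5.500000, DF = 0.504437, PV = 2.774404
  t = 10.0000: CF_t = 105.500000, DF = 0.467504, PV = 49.321697
Price P = sum_t PV_t = 83.822914
First compute Macaulay numerator sum_t t * PV_t:
  t * PV_t at t = 1.0000: 5.097312
  t * PV_t at t = 2.0000: 9.448216
  t * PV_t at t = 3.0000: 13.134683
  t * PV_t at t = 4.0000: 16.230687
  t * PV_t at t = 5.0000: 18.802927
  t * PV_t at t = 6.0000: 20.911504
  t * PV_t at t = 7.0000: 22.610523
  t * PV_t at t = 8.0000: 23.948655
  t * PV_t at t = 9.0000: 24.969635
  t * PV_t at t = 10.0000: 493.216972
Macaulay duration D = 648.371115 / 83.822914 = 7.735010
Modified duration = D / (1 + y/m) = 7.735010 / (1 + 0.079000) = 7.168684

Answer: Modified duration = 7.1687


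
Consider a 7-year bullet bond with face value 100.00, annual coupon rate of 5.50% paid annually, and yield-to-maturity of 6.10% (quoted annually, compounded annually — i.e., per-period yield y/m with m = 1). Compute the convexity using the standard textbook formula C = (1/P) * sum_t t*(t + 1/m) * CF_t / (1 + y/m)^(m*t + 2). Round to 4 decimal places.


Answer: Convexity = 40.1571

Derivation:
Coupon per period c = face * coupon_rate / m = 5.500000
Periods per year m = 1; per-period yield y/m = 0.061000
Number of cashflows N = 7
Cashflows (t years, CF_t, discount factor 1/(1+y/m)^(m*t), PV):
  t = 1.0000: CF_t = 5.500000, DF = 0.942507, PV = 5.183789
  t = 2.0000: CF_t = 5.500000, DF = 0.888320, PV = 4.885758
  t = 3.0000: CF_t = 5.500000, DF = 0.837247, PV = 4.604861
  t = 4.0000: CF_t = 5.500000, DF = 0.789112, PV = 4.340114
  t = 5.0000: CF_t = 5.500000, DF = 0.743743, PV = 4.090588
  t = 6.0000: CF_t = 5.500000, DF = 0.700983, PV = 3.855408
  t = 7.0000: CF_t = 105.500000, DF = 0.660682, PV = 69.701925
Price P = sum_t PV_t = 96.662443
Convexity numerator sum_t t*(t + 1/m) * CF_t / (1+y/m)^(m*t + 2):
  t = 1.0000: term = 9.209722
  t = 2.0000: term = 26.040685
  t = 3.0000: term = 49.087059
  t = 4.0000: term = 77.108167
  t = 5.0000: term = 109.012489
  t = 6.0000: term = 143.843058
  t = 7.0000: term = 3467.384724
Convexity = (1/P) * sum = 3881.685906 / 96.662443 = 40.157126


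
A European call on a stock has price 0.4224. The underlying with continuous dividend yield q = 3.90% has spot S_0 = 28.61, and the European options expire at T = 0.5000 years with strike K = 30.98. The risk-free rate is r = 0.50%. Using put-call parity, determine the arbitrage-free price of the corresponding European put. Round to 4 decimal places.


Put-call parity: C - P = S_0 * exp(-qT) - K * exp(-rT).
S_0 * exp(-qT) = 28.6100 * 0.98068890 = 28.05750929
K * exp(-rT) = 30.9800 * 0.99750312 = 30.90264673
P = C - S*exp(-qT) + K*exp(-rT)
P = 0.4224 - 28.05750929 + 30.90264673 = 3.2675

Answer: Put price = 3.2675


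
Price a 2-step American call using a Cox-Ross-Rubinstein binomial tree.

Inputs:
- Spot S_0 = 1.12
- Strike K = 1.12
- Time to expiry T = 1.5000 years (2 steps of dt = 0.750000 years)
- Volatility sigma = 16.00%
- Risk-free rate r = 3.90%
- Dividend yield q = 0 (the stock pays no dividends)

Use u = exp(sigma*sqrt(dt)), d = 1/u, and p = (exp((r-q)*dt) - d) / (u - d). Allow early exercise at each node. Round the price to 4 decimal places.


Answer: Price = V(0,0) = 0.1104

Derivation:
dt = T/N = 0.750000
u = exp(sigma*sqrt(dt)) = 1.148623; d = 1/u = 0.870607
p = (exp((r-q)*dt) - d) / (u - d) = 0.572178
Discount per step: exp(-r*dt) = 0.971174
Stock lattice S(k, i) with i counting down-moves:
  k=0: S(0,0) = 1.1200
  k=1: S(1,0) = 1.2865; S(1,1) = 0.9751
  k=2: S(2,0) = 1.4777; S(2,1) = 1.1200; S(2,2) = 0.8489
Terminal payoffs V(N, i) = max(S_T - K, 0):
  V(2,0) = 0.357656; V(2,1) = 0.000000; V(2,2) = 0.000000
Backward induction: V(k, i) = exp(-r*dt) * [p * V(k+1, i) + (1-p) * V(k+1, i+1)]; then take max(V_cont, immediate exercise) for American.
  V(1,0) = exp(-r*dt) * [p*0.357656 + (1-p)*0.000000] = 0.198744; exercise = 0.166458; V(1,0) = max -> 0.198744
  V(1,1) = exp(-r*dt) * [p*0.000000 + (1-p)*0.000000] = 0.000000; exercise = 0.000000; V(1,1) = max -> 0.000000
  V(0,0) = exp(-r*dt) * [p*0.198744 + (1-p)*0.000000] = 0.110439; exercise = 0.000000; V(0,0) = max -> 0.110439


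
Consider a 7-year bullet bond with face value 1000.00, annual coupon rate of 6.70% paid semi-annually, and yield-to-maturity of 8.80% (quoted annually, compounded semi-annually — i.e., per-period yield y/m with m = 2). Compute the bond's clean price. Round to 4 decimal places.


Answer: Price = 891.9596

Derivation:
Coupon per period c = face * coupon_rate / m = 33.500000
Periods per year m = 2; per-period yield y/m = 0.044000
Number of cashflows N = 14
Cashflows (t years, CF_t, discount factor 1/(1+y/m)^(m*t), PV):
  t = 0.5000: CF_t = 33.500000, DF = 0.957854, PV = 32.088123
  t = 1.0000: CF_t = 33.500000, DF = 0.917485, PV = 30.735750
  t = 1.5000: CF_t = 33.500000, DF = 0.878817, PV = 29.440373
  t = 2.0000: CF_t = 33.500000, DF = 0.841779, PV = 28.199591
  t = 2.5000: CF_t = 33.500000, DF = 0.806302, PV = 27.011103
  t = 3.0000: CF_t = 33.500000, DF = 0.772320, PV = 25.872704
  t = 3.5000: CF_t = 33.500000, DF = 0.739770, PV = 24.782283
  t = 4.0000: CF_t = 33.500000, DF = 0.708592, PV = 23.737819
  t = 4.5000: CF_t = 33.500000, DF = 0.678728, PV = 22.737375
  t = 5.0000: CF_t = 33.500000, DF = 0.650122, PV = 21.779095
  t = 5.5000: CF_t = 33.500000, DF = 0.622722, PV = 20.861202
  t = 6.0000: CF_t = 33.500000, DF = 0.596477, PV = 19.981994
  t = 6.5000: CF_t = 33.500000, DF = 0.571339, PV = 19.139841
  t = 7.0000: CF_t = 1033.500000, DF = 0.547259, PV = 565.592315
Price P = sum_t PV_t = 891.959566


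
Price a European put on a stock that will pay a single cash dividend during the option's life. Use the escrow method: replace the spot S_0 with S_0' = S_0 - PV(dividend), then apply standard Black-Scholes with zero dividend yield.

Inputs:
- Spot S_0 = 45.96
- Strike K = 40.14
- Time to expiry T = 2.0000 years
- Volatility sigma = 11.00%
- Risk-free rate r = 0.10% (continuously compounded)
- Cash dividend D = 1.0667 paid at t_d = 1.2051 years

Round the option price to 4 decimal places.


Answer: Price = 0.8903

Derivation:
PV(D) = D * exp(-r * t_d) = 1.0667 * 0.99879563 = 1.06541529
S_0' = S_0 - PV(D) = 45.9600 - 1.06541529 = 44.89458471
d1 = (ln(S_0'/K) + (r + sigma^2/2)*T) / (sigma*sqrt(T)) = 0.81024047
d2 = d1 - sigma*sqrt(T) = 0.65467697
exp(-rT) = 0.99800200
N(-d1) = 0.20890099; N(-d2) = 0.25633788
P = K * exp(-rT) * N(-d2) - S_0' * N(-d1) = 40.1400 * 0.99800200 * 0.25633788 - 44.89458471 * 0.20890099 = 0.8903


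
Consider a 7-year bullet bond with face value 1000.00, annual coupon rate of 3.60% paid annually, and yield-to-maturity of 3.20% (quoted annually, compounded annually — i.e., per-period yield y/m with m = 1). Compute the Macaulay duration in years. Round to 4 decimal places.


Coupon per period c = face * coupon_rate / m = 36.000000
Periods per year m = 1; per-period yield y/m = 0.032000
Number of cashflows N = 7
Cashflows (t years, CF_t, discount factor 1/(1+y/m)^(m*t), PV):
  t = 1.0000: CF_t = 36.000000, DF = 0.968992, PV = 34.883721
  t = 2.0000: CF_t = 36.000000, DF = 0.938946, PV = 33.802055
  t = 3.0000: CF_t = 36.000000, DF = 0.909831, PV = 32.753929
  t = 4.0000: CF_t = 36.000000, DF = 0.881620, PV = 31.738304
  t = 5.0000: CF_t = 36.000000, DF = 0.854283, PV = 30.754170
  t = 6.0000: CF_t = 36.000000, DF = 0.827793, PV = 29.800553
  t = 7.0000: CF_t = 1036.000000, DF = 0.802125, PV = 831.001628
Price P = sum_t PV_t = 1024.734360
Macaulay numerator sum_t t * PV_t:
  t * PV_t at t = 1.0000: 34.883721
  t * PV_t at t = 2.0000: 67.604110
  t * PV_t at t = 3.0000: 98.261788
  t * PV_t at t = 4.0000: 126.953215
  t * PV_t at t = 5.0000: 153.770851
  t * PV_t at t = 6.0000: 178.803315
  t * PV_t at t = 7.0000: 5817.011393
Macaulay duration D = (sum_t t * PV_t) / P = 6477.288394 / 1024.734360 = 6.320944

Answer: Macaulay duration = 6.3209 years


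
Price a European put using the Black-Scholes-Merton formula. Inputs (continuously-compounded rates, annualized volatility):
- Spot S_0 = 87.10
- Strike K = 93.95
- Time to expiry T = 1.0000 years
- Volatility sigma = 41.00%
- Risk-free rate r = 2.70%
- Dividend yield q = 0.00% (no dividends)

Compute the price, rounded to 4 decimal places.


d1 = (ln(S/K) + (r - q + 0.5*sigma^2) * T) / (sigma * sqrt(T)) = 0.08620526
d2 = d1 - sigma * sqrt(T) = -0.32379474
exp(-rT) = 0.97336124; exp(-qT) = 1.00000000
P = K * exp(-rT) * N(-d2) - S_0 * exp(-qT) * N(-d1)
N(-d1) = 0.46565162; N(-d2) = 0.62695328
P = 93.9500 * 0.97336124 * 0.62695328 - 87.1000 * 1.00000000 * 0.46565162 = 16.7749

Answer: Price = 16.7749


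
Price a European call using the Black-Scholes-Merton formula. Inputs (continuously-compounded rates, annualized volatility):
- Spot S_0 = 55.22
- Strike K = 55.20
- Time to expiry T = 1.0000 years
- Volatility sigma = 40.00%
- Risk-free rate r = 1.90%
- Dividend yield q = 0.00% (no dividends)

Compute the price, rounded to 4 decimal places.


d1 = (ln(S/K) + (r - q + 0.5*sigma^2) * T) / (sigma * sqrt(T)) = 0.24840563
d2 = d1 - sigma * sqrt(T) = -0.15159437
exp(-rT) = 0.98117936; exp(-qT) = 1.00000000
C = S_0 * exp(-qT) * N(d1) - K * exp(-rT) * N(d2)
N(d1) = 0.59808971; N(d2) = 0.43975344
C = 55.2200 * 1.00000000 * 0.59808971 - 55.2000 * 0.98117936 * 0.43975344 = 9.2090

Answer: Price = 9.2090


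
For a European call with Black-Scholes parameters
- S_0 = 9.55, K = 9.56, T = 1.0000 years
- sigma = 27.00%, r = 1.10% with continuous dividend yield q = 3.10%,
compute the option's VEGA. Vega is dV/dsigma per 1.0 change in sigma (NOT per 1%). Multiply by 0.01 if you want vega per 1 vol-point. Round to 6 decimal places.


d1 = 0.0570497312; d2 = -0.2129502688
phi(d1) = 0.3982935953; exp(-qT) = 0.9694755731; exp(-rT) = 0.9890602788
Vega = S * exp(-qT) * phi(d1) * sqrt(T) = 9.5500 * 0.9694755731 * 0.3982935953 * 1.0000000000 = 3.687598

Answer: Vega = 3.687598


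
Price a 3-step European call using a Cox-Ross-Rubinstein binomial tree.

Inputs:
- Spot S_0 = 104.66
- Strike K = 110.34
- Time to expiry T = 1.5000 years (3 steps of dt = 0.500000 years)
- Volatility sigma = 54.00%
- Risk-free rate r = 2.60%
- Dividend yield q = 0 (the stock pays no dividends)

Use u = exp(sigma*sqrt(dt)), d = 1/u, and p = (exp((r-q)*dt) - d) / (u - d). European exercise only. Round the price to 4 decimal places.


dt = T/N = 0.500000
u = exp(sigma*sqrt(dt)) = 1.464974; d = 1/u = 0.682606
p = (exp((r-q)*dt) - d) / (u - d) = 0.422408
Discount per step: exp(-r*dt) = 0.987084
Stock lattice S(k, i) with i counting down-moves:
  k=0: S(0,0) = 104.6600
  k=1: S(1,0) = 153.3242; S(1,1) = 71.4415
  k=2: S(2,0) = 224.6160; S(2,1) = 104.6600; S(2,2) = 48.7664
  k=3: S(3,0) = 329.0567; S(3,1) = 153.3242; S(3,2) = 71.4415; S(3,3) = 33.2882
Terminal payoffs V(N, i) = max(S_T - K, 0):
  V(3,0) = 218.716670; V(3,1) = 42.984204; V(3,2) = 0.000000; V(3,3) = 0.000000
Backward induction: V(k, i) = exp(-r*dt) * [p * V(k+1, i) + (1-p) * V(k+1, i+1)].
  V(2,0) = exp(-r*dt) * [p*218.716670 + (1-p)*42.984204] = 115.701147
  V(2,1) = exp(-r*dt) * [p*42.984204 + (1-p)*0.000000] = 17.922379
  V(2,2) = exp(-r*dt) * [p*0.000000 + (1-p)*0.000000] = 0.000000
  V(1,0) = exp(-r*dt) * [p*115.701147 + (1-p)*17.922379] = 58.460014
  V(1,1) = exp(-r*dt) * [p*17.922379 + (1-p)*0.000000] = 7.472784
  V(0,0) = exp(-r*dt) * [p*58.460014 + (1-p)*7.472784] = 28.635528

Answer: Price = V(0,0) = 28.6355


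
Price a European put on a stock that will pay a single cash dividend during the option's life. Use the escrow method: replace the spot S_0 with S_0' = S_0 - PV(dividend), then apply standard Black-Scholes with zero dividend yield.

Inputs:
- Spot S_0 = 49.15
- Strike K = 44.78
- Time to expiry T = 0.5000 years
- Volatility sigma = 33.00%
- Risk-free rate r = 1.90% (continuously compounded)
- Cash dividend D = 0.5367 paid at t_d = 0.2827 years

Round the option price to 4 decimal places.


PV(D) = D * exp(-r * t_d) = 0.5367 * 0.99464310 = 0.53382495
S_0' = S_0 - PV(D) = 49.1500 - 0.53382495 = 48.61617505
d1 = (ln(S_0'/K) + (r + sigma^2/2)*T) / (sigma*sqrt(T)) = 0.50962979
d2 = d1 - sigma*sqrt(T) = 0.27628455
exp(-rT) = 0.99054498
N(-d1) = 0.30515543; N(-d2) = 0.39116476
P = K * exp(-rT) * N(-d2) - S_0' * N(-d1) = 44.7800 * 0.99054498 * 0.39116476 - 48.61617505 * 0.30515543 = 2.5153

Answer: Price = 2.5153


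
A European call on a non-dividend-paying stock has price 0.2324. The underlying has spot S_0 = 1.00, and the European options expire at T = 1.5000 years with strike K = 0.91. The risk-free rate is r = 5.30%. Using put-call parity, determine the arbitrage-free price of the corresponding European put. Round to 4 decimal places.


Put-call parity: C - P = S_0 * exp(-qT) - K * exp(-rT).
S_0 * exp(-qT) = 1.0000 * 1.00000000 = 1.00000000
K * exp(-rT) = 0.9100 * 0.92357802 = 0.84045600
P = C - S*exp(-qT) + K*exp(-rT)
P = 0.2324 - 1.00000000 + 0.84045600 = 0.0729

Answer: Put price = 0.0729


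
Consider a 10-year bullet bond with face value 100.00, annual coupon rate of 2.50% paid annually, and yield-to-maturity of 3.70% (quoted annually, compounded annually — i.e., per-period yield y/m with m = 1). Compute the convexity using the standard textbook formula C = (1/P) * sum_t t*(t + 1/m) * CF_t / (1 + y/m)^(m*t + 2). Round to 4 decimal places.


Coupon per period c = face * coupon_rate / m = 2.500000
Periods per year m = 1; per-period yield y/m = 0.037000
Number of cashflows N = 10
Cashflows (t years, CF_t, discount factor 1/(1+y/m)^(m*t), PV):
  t = 1.0000: CF_t = 2.500000, DF = 0.964320, PV = 2.410800
  t = 2.0000: CF_t = 2.500000, DF = 0.929913, PV = 2.324783
  t = 3.0000: CF_t = 2.500000, DF = 0.896734, PV = 2.241835
  t = 4.0000: CF_t = 2.500000, DF = 0.864739, PV = 2.161847
  t = 5.0000: CF_t = 2.500000, DF = 0.833885, PV = 2.084713
  t = 6.0000: CF_t = 2.500000, DF = 0.804132, PV = 2.010331
  t = 7.0000: CF_t = 2.500000, DF = 0.775441, PV = 1.938602
  t = 8.0000: CF_t = 2.500000, DF = 0.747773, PV = 1.869433
  t = 9.0000: CF_t = 2.500000, DF = 0.721093, PV = 1.802732
  t = 10.0000: CF_t = 102.500000, DF = 0.695364, PV = 71.274848
Price P = sum_t PV_t = 90.119926
Convexity numerator sum_t t*(t + 1/m) * CF_t / (1+y/m)^(m*t + 2):
  t = 1.0000: term = 4.483671
  t = 2.0000: term = 12.971083
  t = 3.0000: term = 25.016553
  t = 4.0000: term = 40.206611
  t = 5.0000: term = 58.158068
  t = 6.0000: term = 78.516196
  t = 7.0000: term = 100.953000
  t = 8.0000: term = 125.165587
  t = 9.0000: term = 150.874623
  t = 10.0000: term = 7290.737701
Convexity = (1/P) * sum = 7887.083092 / 90.119926 = 87.517639

Answer: Convexity = 87.5176


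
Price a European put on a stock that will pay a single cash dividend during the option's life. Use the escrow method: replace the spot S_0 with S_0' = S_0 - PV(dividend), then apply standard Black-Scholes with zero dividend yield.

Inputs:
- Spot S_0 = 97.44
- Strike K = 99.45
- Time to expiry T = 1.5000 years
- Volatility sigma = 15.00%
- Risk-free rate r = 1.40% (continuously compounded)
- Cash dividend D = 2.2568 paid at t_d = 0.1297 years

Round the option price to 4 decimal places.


Answer: Price = 8.1990

Derivation:
PV(D) = D * exp(-r * t_d) = 2.2568 * 0.99818585 = 2.25270582
S_0' = S_0 - PV(D) = 97.4400 - 2.25270582 = 95.18729418
d1 = (ln(S_0'/K) + (r + sigma^2/2)*T) / (sigma*sqrt(T)) = -0.03229808
d2 = d1 - sigma*sqrt(T) = -0.21600981
exp(-rT) = 0.97921896
N(-d1) = 0.51288283; N(-d2) = 0.58550995
P = K * exp(-rT) * N(-d2) - S_0' * N(-d1) = 99.4500 * 0.97921896 * 0.58550995 - 95.18729418 * 0.51288283 = 8.1990


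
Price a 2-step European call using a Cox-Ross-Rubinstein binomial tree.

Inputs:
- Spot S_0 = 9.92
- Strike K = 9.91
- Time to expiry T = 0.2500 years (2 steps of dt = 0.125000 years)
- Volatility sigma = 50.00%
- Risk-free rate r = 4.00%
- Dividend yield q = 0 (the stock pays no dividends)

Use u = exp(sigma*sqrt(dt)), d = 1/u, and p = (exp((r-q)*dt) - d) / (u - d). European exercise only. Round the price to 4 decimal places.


Answer: Price = V(0,0) = 0.9274

Derivation:
dt = T/N = 0.125000
u = exp(sigma*sqrt(dt)) = 1.193365; d = 1/u = 0.837967
p = (exp((r-q)*dt) - d) / (u - d) = 0.470025
Discount per step: exp(-r*dt) = 0.995012
Stock lattice S(k, i) with i counting down-moves:
  k=0: S(0,0) = 9.9200
  k=1: S(1,0) = 11.8382; S(1,1) = 8.3126
  k=2: S(2,0) = 14.1273; S(2,1) = 9.9200; S(2,2) = 6.9657
Terminal payoffs V(N, i) = max(S_T - K, 0):
  V(2,0) = 4.217261; V(2,1) = 0.010000; V(2,2) = 0.000000
Backward induction: V(k, i) = exp(-r*dt) * [p * V(k+1, i) + (1-p) * V(k+1, i+1)].
  V(1,0) = exp(-r*dt) * [p*4.217261 + (1-p)*0.010000] = 1.977603
  V(1,1) = exp(-r*dt) * [p*0.010000 + (1-p)*0.000000] = 0.004677
  V(0,0) = exp(-r*dt) * [p*1.977603 + (1-p)*0.004677] = 0.927352


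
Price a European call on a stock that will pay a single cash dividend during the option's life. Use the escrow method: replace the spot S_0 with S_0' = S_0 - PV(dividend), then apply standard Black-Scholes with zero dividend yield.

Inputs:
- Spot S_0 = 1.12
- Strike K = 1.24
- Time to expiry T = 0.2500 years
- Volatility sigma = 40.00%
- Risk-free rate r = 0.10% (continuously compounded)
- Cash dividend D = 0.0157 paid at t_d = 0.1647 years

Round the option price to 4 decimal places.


PV(D) = D * exp(-r * t_d) = 0.0157 * 0.99983531 = 0.01569741
S_0' = S_0 - PV(D) = 1.1200 - 0.01569741 = 1.10430259
d1 = (ln(S_0'/K) + (r + sigma^2/2)*T) / (sigma*sqrt(T)) = -0.47823694
d2 = d1 - sigma*sqrt(T) = -0.67823694
exp(-rT) = 0.99975003
N(d1) = 0.31624079; N(d2) = 0.24881074
C = S_0' * N(d1) - K * exp(-rT) * N(d2) = 1.10430259 * 0.31624079 - 1.2400 * 0.99975003 * 0.24881074 = 0.0408

Answer: Price = 0.0408


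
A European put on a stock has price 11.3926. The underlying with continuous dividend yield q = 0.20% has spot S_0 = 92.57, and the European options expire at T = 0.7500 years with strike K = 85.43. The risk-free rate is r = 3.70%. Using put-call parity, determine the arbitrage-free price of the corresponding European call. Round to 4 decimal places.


Answer: Call price = 20.7319

Derivation:
Put-call parity: C - P = S_0 * exp(-qT) - K * exp(-rT).
S_0 * exp(-qT) = 92.5700 * 0.99850112 = 92.43124909
K * exp(-rT) = 85.4300 * 0.97263149 = 83.09190856
C = P + S*exp(-qT) - K*exp(-rT)
C = 11.3926 + 92.43124909 - 83.09190856 = 20.7319


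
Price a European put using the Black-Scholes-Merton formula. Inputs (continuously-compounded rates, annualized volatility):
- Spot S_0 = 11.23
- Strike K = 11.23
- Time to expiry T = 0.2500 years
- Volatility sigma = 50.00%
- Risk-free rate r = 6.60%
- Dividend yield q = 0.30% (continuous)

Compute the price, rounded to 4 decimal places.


Answer: Price = 1.0221

Derivation:
d1 = (ln(S/K) + (r - q + 0.5*sigma^2) * T) / (sigma * sqrt(T)) = 0.18800000
d2 = d1 - sigma * sqrt(T) = -0.06200000
exp(-rT) = 0.98363538; exp(-qT) = 0.99925028
P = K * exp(-rT) * N(-d2) - S_0 * exp(-qT) * N(-d1)
N(-d1) = 0.42543833; N(-d2) = 0.52471858
P = 11.2300 * 0.98363538 * 0.52471858 - 11.2300 * 0.99925028 * 0.42543833 = 1.0221


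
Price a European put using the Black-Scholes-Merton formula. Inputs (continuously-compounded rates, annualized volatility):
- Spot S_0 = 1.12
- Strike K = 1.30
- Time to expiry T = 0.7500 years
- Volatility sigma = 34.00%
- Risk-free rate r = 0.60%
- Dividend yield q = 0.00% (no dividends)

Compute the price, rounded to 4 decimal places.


d1 = (ln(S/K) + (r - q + 0.5*sigma^2) * T) / (sigma * sqrt(T)) = -0.34364424
d2 = d1 - sigma * sqrt(T) = -0.63809288
exp(-rT) = 0.99551011; exp(-qT) = 1.00000000
P = K * exp(-rT) * N(-d2) - S_0 * exp(-qT) * N(-d1)
N(-d1) = 0.63444308; N(-d2) = 0.73829339
P = 1.3000 * 0.99551011 * 0.73829339 - 1.1200 * 1.00000000 * 0.63444308 = 0.2449

Answer: Price = 0.2449


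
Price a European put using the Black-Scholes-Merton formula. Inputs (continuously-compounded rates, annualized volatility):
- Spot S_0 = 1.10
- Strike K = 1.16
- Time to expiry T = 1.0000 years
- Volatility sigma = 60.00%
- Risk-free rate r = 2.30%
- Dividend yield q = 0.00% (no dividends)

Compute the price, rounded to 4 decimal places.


Answer: Price = 0.2805

Derivation:
d1 = (ln(S/K) + (r - q + 0.5*sigma^2) * T) / (sigma * sqrt(T)) = 0.24981696
d2 = d1 - sigma * sqrt(T) = -0.35018304
exp(-rT) = 0.97726248; exp(-qT) = 1.00000000
P = K * exp(-rT) * N(-d2) - S_0 * exp(-qT) * N(-d1)
N(-d1) = 0.40136445; N(-d2) = 0.63689933
P = 1.1600 * 0.97726248 * 0.63689933 - 1.1000 * 1.00000000 * 0.40136445 = 0.2805


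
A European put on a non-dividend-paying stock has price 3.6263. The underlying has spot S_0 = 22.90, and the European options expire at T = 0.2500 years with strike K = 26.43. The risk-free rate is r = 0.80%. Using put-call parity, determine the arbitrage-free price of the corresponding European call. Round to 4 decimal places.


Answer: Call price = 0.1491

Derivation:
Put-call parity: C - P = S_0 * exp(-qT) - K * exp(-rT).
S_0 * exp(-qT) = 22.9000 * 1.00000000 = 22.90000000
K * exp(-rT) = 26.4300 * 0.99800200 = 26.37719282
C = P + S*exp(-qT) - K*exp(-rT)
C = 3.6263 + 22.90000000 - 26.37719282 = 0.1491


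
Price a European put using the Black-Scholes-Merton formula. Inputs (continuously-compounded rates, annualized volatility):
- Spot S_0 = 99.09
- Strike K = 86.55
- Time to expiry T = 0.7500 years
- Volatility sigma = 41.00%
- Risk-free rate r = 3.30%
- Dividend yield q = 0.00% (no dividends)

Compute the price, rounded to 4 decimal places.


Answer: Price = 6.8775

Derivation:
d1 = (ln(S/K) + (r - q + 0.5*sigma^2) * T) / (sigma * sqrt(T)) = 0.62830846
d2 = d1 - sigma * sqrt(T) = 0.27323805
exp(-rT) = 0.97555377; exp(-qT) = 1.00000000
P = K * exp(-rT) * N(-d2) - S_0 * exp(-qT) * N(-d1)
N(-d1) = 0.26490094; N(-d2) = 0.39233512
P = 86.5500 * 0.97555377 * 0.39233512 - 99.0900 * 1.00000000 * 0.26490094 = 6.8775


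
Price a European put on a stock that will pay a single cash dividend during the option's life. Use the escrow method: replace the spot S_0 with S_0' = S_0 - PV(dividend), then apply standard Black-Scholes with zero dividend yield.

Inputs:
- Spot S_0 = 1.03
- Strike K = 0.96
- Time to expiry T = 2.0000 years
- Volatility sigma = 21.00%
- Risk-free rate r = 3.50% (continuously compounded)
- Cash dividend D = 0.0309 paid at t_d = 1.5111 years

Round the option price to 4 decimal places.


PV(D) = D * exp(-r * t_d) = 0.0309 * 0.94848576 = 0.02930821
S_0' = S_0 - PV(D) = 1.0300 - 0.02930821 = 1.00069179
d1 = (ln(S_0'/K) + (r + sigma^2/2)*T) / (sigma*sqrt(T)) = 0.52397806
d2 = d1 - sigma*sqrt(T) = 0.22699321
exp(-rT) = 0.93239382
N(-d1) = 0.30014690; N(-d2) = 0.41021451
P = K * exp(-rT) * N(-d2) - S_0' * N(-d1) = 0.9600 * 0.93239382 * 0.41021451 - 1.00069179 * 0.30014690 = 0.0668

Answer: Price = 0.0668


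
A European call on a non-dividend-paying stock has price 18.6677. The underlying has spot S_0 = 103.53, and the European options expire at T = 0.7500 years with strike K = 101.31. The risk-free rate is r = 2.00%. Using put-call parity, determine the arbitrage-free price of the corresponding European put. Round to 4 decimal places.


Answer: Put price = 14.9394

Derivation:
Put-call parity: C - P = S_0 * exp(-qT) - K * exp(-rT).
S_0 * exp(-qT) = 103.5300 * 1.00000000 = 103.53000000
K * exp(-rT) = 101.3100 * 0.98511194 = 99.80169060
P = C - S*exp(-qT) + K*exp(-rT)
P = 18.6677 - 103.53000000 + 99.80169060 = 14.9394


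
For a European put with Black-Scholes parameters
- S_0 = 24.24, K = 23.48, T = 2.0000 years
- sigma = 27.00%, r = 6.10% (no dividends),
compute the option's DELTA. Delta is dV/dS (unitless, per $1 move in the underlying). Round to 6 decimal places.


d1 = 0.5938522804; d2 = 0.2120146186
phi(d1) = 0.3344496952; exp(-qT) = 1.0000000000; exp(-rT) = 0.8851483685
N(-d1) = 0.2763054591
Delta = -exp(-qT) * N(-d1) = -1.0000000000 * 0.2763054591 = -0.276305

Answer: Delta = -0.276305


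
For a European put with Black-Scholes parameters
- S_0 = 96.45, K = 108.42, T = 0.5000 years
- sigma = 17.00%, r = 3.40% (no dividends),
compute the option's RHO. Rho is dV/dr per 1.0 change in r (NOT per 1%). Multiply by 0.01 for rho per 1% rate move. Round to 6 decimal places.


Answer: Rho = -43.371126

Derivation:
d1 = -0.7716850506; d2 = -0.8918932034
phi(d1) = 0.2962097556; exp(-qT) = 1.0000000000; exp(-rT) = 0.9831436846
N(-d2) = 0.8137749110
Rho = -K*T*exp(-rT)*N(-d2) = -108.4200 * 0.5000 * 0.9831436846 * 0.8137749110 = -43.371126


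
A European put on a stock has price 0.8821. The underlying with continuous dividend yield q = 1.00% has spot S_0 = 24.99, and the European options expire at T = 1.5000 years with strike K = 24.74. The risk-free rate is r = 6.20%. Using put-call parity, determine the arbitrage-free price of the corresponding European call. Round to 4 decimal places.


Put-call parity: C - P = S_0 * exp(-qT) - K * exp(-rT).
S_0 * exp(-qT) = 24.9900 * 0.98511194 = 24.61794737
K * exp(-rT) = 24.7400 * 0.91119350 = 22.54292720
C = P + S*exp(-qT) - K*exp(-rT)
C = 0.8821 + 24.61794737 - 22.54292720 = 2.9571

Answer: Call price = 2.9571


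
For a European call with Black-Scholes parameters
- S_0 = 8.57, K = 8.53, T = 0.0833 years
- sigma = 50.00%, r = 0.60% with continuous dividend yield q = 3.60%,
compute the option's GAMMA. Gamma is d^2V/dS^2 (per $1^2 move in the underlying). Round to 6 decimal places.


d1 = 0.0872564951; d2 = -0.0570522018
phi(d1) = 0.3974264549; exp(-qT) = 0.9970056919; exp(-rT) = 0.9995003249
Gamma = exp(-qT) * phi(d1) / (S * sigma * sqrt(T)) = 0.9970056919 * 0.3974264549 / (8.5700 * 0.5000 * 0.2886173938) = 0.320392

Answer: Gamma = 0.320392


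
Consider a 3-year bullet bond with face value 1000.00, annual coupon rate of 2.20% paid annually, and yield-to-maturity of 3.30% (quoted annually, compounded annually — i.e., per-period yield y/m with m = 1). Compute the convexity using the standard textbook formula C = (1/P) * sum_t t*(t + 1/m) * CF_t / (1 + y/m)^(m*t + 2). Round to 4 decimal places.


Answer: Convexity = 10.9200

Derivation:
Coupon per period c = face * coupon_rate / m = 22.000000
Periods per year m = 1; per-period yield y/m = 0.033000
Number of cashflows N = 3
Cashflows (t years, CF_t, discount factor 1/(1+y/m)^(m*t), PV):
  t = 1.0000: CF_t = 22.000000, DF = 0.968054, PV = 21.297193
  t = 2.0000: CF_t = 22.000000, DF = 0.937129, PV = 20.616837
  t = 3.0000: CF_t = 1022.000000, DF = 0.907192, PV = 927.149848
Price P = sum_t PV_t = 969.063877
Convexity numerator sum_t t*(t + 1/m) * CF_t / (1+y/m)^(m*t + 2):
  t = 1.0000: term = 39.916432
  t = 2.0000: term = 115.923810
  t = 3.0000: term = 10426.307619
Convexity = (1/P) * sum = 10582.147860 / 969.063877 = 10.919969


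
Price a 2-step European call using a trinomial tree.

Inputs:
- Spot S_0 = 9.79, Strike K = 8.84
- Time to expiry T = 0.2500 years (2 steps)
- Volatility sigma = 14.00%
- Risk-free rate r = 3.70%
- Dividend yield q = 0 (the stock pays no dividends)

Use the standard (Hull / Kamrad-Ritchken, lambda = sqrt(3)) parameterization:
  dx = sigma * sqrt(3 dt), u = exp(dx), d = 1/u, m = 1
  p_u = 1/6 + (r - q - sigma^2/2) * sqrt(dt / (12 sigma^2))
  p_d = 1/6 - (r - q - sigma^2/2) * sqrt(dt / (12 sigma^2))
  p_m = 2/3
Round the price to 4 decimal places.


dt = T/N = 0.125000; dx = sigma*sqrt(3*dt) = 0.085732
u = exp(dx) = 1.089514; d = 1/u = 0.917840
p_u = 0.186496, p_m = 0.666667, p_d = 0.146837
Discount per step: exp(-r*dt) = 0.995386
Stock lattice S(k, j) with j the centered position index:
  k=0: S(0,+0) = 9.7900
  k=1: S(1,-1) = 8.9857; S(1,+0) = 9.7900; S(1,+1) = 10.6663
  k=2: S(2,-2) = 8.2474; S(2,-1) = 8.9857; S(2,+0) = 9.7900; S(2,+1) = 10.6663; S(2,+2) = 11.6211
Terminal payoffs V(N, j) = max(S_T - K, 0):
  V(2,-2) = 0.000000; V(2,-1) = 0.145654; V(2,+0) = 0.950000; V(2,+1) = 1.826346; V(2,+2) = 2.781139
Backward induction: V(k, j) = exp(-r*dt) * [p_u * V(k+1, j+1) + p_m * V(k+1, j) + p_d * V(k+1, j-1)]
  V(1,-1) = exp(-r*dt) * [p_u*0.950000 + p_m*0.145654 + p_d*0.000000] = 0.273008
  V(1,+0) = exp(-r*dt) * [p_u*1.826346 + p_m*0.950000 + p_d*0.145654] = 0.990734
  V(1,+1) = exp(-r*dt) * [p_u*2.781139 + p_m*1.826346 + p_d*0.950000] = 1.867076
  V(0,+0) = exp(-r*dt) * [p_u*1.867076 + p_m*0.990734 + p_d*0.273008] = 1.043940

Answer: Price = V(0,0) = 1.0439


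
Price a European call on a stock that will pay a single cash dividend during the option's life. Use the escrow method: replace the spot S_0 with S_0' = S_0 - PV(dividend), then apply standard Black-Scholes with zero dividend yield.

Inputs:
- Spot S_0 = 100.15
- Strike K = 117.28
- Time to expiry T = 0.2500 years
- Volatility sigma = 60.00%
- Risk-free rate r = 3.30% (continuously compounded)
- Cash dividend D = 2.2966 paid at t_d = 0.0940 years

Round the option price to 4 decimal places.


PV(D) = D * exp(-r * t_d) = 2.2966 * 0.99690281 = 2.28948698
S_0' = S_0 - PV(D) = 100.1500 - 2.28948698 = 97.86051302
d1 = (ln(S_0'/K) + (r + sigma^2/2)*T) / (sigma*sqrt(T)) = -0.42590370
d2 = d1 - sigma*sqrt(T) = -0.72590370
exp(-rT) = 0.99178394
N(d1) = 0.33508901; N(d2) = 0.23394890
C = S_0' * N(d1) - K * exp(-rT) * N(d2) = 97.86051302 * 0.33508901 - 117.2800 * 0.99178394 * 0.23394890 = 5.5799

Answer: Price = 5.5799


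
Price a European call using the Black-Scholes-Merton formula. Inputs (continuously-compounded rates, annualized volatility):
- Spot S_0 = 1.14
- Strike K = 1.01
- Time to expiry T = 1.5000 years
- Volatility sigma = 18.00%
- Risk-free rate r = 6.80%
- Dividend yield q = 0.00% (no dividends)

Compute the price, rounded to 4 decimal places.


d1 = (ln(S/K) + (r - q + 0.5*sigma^2) * T) / (sigma * sqrt(T)) = 1.12212909
d2 = d1 - sigma * sqrt(T) = 0.90167501
exp(-rT) = 0.90302955; exp(-qT) = 1.00000000
C = S_0 * exp(-qT) * N(d1) - K * exp(-rT) * N(d2)
N(d1) = 0.86909622; N(d2) = 0.81638523
C = 1.1400 * 1.00000000 * 0.86909622 - 1.0100 * 0.90302955 * 0.81638523 = 0.2462

Answer: Price = 0.2462


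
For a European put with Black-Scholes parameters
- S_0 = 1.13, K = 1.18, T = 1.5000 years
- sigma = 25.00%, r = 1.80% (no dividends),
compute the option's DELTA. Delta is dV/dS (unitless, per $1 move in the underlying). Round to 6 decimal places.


d1 = 0.0998679642; d2 = -0.2063182536
phi(d1) = 0.3969577852; exp(-qT) = 1.0000000000; exp(-rT) = 0.9733612415
N(-d1) = 0.4602245750
Delta = -exp(-qT) * N(-d1) = -1.0000000000 * 0.4602245750 = -0.460225

Answer: Delta = -0.460225


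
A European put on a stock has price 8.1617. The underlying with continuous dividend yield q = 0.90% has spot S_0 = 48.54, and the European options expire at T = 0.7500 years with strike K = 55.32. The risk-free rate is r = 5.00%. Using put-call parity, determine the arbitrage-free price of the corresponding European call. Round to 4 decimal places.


Put-call parity: C - P = S_0 * exp(-qT) - K * exp(-rT).
S_0 * exp(-qT) = 48.5400 * 0.99327273 = 48.21345832
K * exp(-rT) = 55.3200 * 0.96319442 = 53.28391519
C = P + S*exp(-qT) - K*exp(-rT)
C = 8.1617 + 48.21345832 - 53.28391519 = 3.0912

Answer: Call price = 3.0912


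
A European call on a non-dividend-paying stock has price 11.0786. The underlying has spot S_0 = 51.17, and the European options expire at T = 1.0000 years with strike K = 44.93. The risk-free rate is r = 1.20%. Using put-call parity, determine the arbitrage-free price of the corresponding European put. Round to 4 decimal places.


Answer: Put price = 4.3027

Derivation:
Put-call parity: C - P = S_0 * exp(-qT) - K * exp(-rT).
S_0 * exp(-qT) = 51.1700 * 1.00000000 = 51.17000000
K * exp(-rT) = 44.9300 * 0.98807171 = 44.39406206
P = C - S*exp(-qT) + K*exp(-rT)
P = 11.0786 - 51.17000000 + 44.39406206 = 4.3027


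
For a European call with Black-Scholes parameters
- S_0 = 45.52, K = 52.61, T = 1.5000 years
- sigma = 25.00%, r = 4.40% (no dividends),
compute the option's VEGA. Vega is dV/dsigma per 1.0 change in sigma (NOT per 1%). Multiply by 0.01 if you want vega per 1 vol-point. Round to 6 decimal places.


Answer: Vega = 22.120960

Derivation:
d1 = -0.1041177691; d2 = -0.4103039869
phi(d1) = 0.3967857613; exp(-qT) = 1.0000000000; exp(-rT) = 0.9361308643
Vega = S * exp(-qT) * phi(d1) * sqrt(T) = 45.5200 * 1.0000000000 * 0.3967857613 * 1.2247448714 = 22.120960


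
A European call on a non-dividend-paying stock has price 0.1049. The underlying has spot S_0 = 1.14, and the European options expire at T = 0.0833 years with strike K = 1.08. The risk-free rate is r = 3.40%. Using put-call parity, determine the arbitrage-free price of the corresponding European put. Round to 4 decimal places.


Put-call parity: C - P = S_0 * exp(-qT) - K * exp(-rT).
S_0 * exp(-qT) = 1.1400 * 1.00000000 = 1.14000000
K * exp(-rT) = 1.0800 * 0.99717181 = 1.07694555
P = C - S*exp(-qT) + K*exp(-rT)
P = 0.1049 - 1.14000000 + 1.07694555 = 0.0418

Answer: Put price = 0.0418


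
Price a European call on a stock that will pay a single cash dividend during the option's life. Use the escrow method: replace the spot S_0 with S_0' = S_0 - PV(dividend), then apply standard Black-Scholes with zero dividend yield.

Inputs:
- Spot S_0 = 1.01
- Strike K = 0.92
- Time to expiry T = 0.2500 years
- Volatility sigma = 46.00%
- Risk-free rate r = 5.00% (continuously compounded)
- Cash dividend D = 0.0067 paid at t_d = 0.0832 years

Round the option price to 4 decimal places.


Answer: Price = 0.1429

Derivation:
PV(D) = D * exp(-r * t_d) = 0.0067 * 0.99584864 = 0.00667219
S_0' = S_0 - PV(D) = 1.0100 - 0.00667219 = 1.00332781
d1 = (ln(S_0'/K) + (r + sigma^2/2)*T) / (sigma*sqrt(T)) = 0.54632130
d2 = d1 - sigma*sqrt(T) = 0.31632130
exp(-rT) = 0.98757780
N(d1) = 0.70757745; N(d2) = 0.62412068
C = S_0' * N(d1) - K * exp(-rT) * N(d2) = 1.00332781 * 0.70757745 - 0.9200 * 0.98757780 * 0.62412068 = 0.1429


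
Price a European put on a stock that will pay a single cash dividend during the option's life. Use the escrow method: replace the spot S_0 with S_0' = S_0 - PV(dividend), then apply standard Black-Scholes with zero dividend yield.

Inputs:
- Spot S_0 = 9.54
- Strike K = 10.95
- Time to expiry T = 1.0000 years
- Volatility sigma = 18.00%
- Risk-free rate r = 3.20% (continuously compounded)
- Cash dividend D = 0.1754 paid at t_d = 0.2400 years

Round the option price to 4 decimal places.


Answer: Price = 1.4992

Derivation:
PV(D) = D * exp(-r * t_d) = 0.1754 * 0.99234942 = 0.17405809
S_0' = S_0 - PV(D) = 9.5400 - 0.17405809 = 9.36594191
d1 = (ln(S_0'/K) + (r + sigma^2/2)*T) / (sigma*sqrt(T)) = -0.60033082
d2 = d1 - sigma*sqrt(T) = -0.78033082
exp(-rT) = 0.96850658
N(-d1) = 0.72585711; N(-d2) = 0.78240191
P = K * exp(-rT) * N(-d2) - S_0' * N(-d1) = 10.9500 * 0.96850658 * 0.78240191 - 9.36594191 * 0.72585711 = 1.4992


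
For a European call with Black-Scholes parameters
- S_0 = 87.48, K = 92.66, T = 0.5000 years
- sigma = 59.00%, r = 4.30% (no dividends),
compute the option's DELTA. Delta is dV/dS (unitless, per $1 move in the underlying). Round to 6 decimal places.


d1 = 0.1222415422; d2 = -0.2949514587
phi(d1) = 0.3959726917; exp(-qT) = 1.0000000000; exp(-rT) = 0.9787294775
N(d1) = 0.5486461364
Delta = exp(-qT) * N(d1) = 1.0000000000 * 0.5486461364 = 0.548646

Answer: Delta = 0.548646


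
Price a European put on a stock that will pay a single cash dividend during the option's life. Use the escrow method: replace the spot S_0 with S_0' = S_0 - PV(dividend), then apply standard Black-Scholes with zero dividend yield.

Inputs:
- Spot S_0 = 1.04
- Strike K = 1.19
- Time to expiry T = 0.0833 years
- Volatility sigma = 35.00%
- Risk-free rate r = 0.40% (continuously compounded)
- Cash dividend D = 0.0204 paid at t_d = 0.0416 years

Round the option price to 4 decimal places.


PV(D) = D * exp(-r * t_d) = 0.0204 * 0.99983361 = 0.02039661
S_0' = S_0 - PV(D) = 1.0400 - 0.02039661 = 1.01960339
d1 = (ln(S_0'/K) + (r + sigma^2/2)*T) / (sigma*sqrt(T)) = -1.47604469
d2 = d1 - sigma*sqrt(T) = -1.57706077
exp(-rT) = 0.99966686
N(-d1) = 0.93003405; N(-d2) = 0.94260923
P = K * exp(-rT) * N(-d2) - S_0' * N(-d1) = 1.1900 * 0.99966686 * 0.94260923 - 1.01960339 * 0.93003405 = 0.1731

Answer: Price = 0.1731
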